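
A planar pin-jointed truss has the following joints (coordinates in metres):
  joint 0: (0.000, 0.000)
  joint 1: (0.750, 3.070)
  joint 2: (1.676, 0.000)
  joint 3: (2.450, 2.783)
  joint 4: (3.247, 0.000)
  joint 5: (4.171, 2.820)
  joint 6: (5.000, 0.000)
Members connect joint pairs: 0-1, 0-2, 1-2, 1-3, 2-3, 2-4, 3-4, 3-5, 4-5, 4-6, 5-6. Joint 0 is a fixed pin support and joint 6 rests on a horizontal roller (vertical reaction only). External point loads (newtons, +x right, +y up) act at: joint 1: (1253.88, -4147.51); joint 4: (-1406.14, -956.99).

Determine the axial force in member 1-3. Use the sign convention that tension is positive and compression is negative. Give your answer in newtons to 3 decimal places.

-1806.246

N=7 nodes, M=11 members, R=3 reactions → 2N=14, M+R=14
member 0 (0-1): L=3.1603, (cx,cy)=(0.2373,0.9714)
member 1 (0-2): L=1.6760, (cx,cy)=(1.0000,0.0000)
member 2 (1-2): L=3.2066, (cx,cy)=(0.2888,-0.9574)
member 3 (1-3): L=1.7241, (cx,cy)=(0.9860,-0.1665)
member 4 (2-3): L=2.8886, (cx,cy)=(0.2679,0.9634)
member 5 (2-4): L=1.5710, (cx,cy)=(1.0000,0.0000)
member 6 (3-4): L=2.8949, (cx,cy)=(0.2753,-0.9614)
member 7 (3-5): L=1.7214, (cx,cy)=(0.9998,0.0215)
member 8 (4-5): L=2.9675, (cx,cy)=(0.3114,0.9503)
member 9 (4-6): L=1.7530, (cx,cy)=(1.0000,0.0000)
member 10 (5-6): L=2.9393, (cx,cy)=(0.2820,-0.9594)
solve A·x = −loads:
  F[0-1] = -3181.9249 N (compression)
  F[0-2] = +602.8756 N (tension)
  F[1-2] = -789.4394 N (compression)
  F[1-3] = -1806.2456 N (compression)
  F[2-3] = +784.4923 N (tension)
  F[2-4] = +164.7002 N (tension)
  F[3-4] = -1127.1476 N (compression)
  F[3-5] = -1260.8117 N (compression)
  F[4-5] = +2147.3252 N (tension)
  F[4-6] = +591.9054 N (tension)
  F[5-6] = -2098.6773 N (compression)
  Rx@0 = +152.2600 N
  Ry@0 = +3091.0219 N
  Ry@6 = +2013.4781 N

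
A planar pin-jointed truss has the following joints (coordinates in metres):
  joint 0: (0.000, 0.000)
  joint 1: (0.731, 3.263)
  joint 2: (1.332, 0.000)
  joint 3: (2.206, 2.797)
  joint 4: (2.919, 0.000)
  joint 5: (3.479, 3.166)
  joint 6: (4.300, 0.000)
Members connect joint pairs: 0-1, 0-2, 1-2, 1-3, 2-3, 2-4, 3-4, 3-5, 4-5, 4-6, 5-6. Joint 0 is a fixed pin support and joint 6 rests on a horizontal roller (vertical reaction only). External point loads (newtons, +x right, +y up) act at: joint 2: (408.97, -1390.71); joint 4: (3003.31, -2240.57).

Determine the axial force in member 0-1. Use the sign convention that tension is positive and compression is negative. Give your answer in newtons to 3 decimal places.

N=7 nodes, M=11 members, R=3 reactions → 2N=14, M+R=14
member 0 (0-1): L=3.3439, (cx,cy)=(0.2186,0.9758)
member 1 (0-2): L=1.3320, (cx,cy)=(1.0000,0.0000)
member 2 (1-2): L=3.3179, (cx,cy)=(0.1811,-0.9835)
member 3 (1-3): L=1.5469, (cx,cy)=(0.9535,-0.3013)
member 4 (2-3): L=2.9304, (cx,cy)=(0.2983,0.9545)
member 5 (2-4): L=1.5870, (cx,cy)=(1.0000,0.0000)
member 6 (3-4): L=2.8864, (cx,cy)=(0.2470,-0.9690)
member 7 (3-5): L=1.3254, (cx,cy)=(0.9605,0.2784)
member 8 (4-5): L=3.2151, (cx,cy)=(0.1742,0.9847)
member 9 (4-6): L=1.3810, (cx,cy)=(1.0000,0.0000)
member 10 (5-6): L=3.2707, (cx,cy)=(0.2510,-0.9680)
solve A·x = −loads:
  F[0-1] = -1721.1306 N (compression)
  F[0-2] = +3788.5335 N (tension)
  F[1-2] = +1941.6045 N (tension)
  F[1-3] = -763.4204 N (compression)
  F[2-3] = -543.5128 N (compression)
  F[2-4] = +3893.3703 N (tension)
  F[3-4] = +29.5906 N (tension)
  F[3-5] = -934.3091 N (compression)
  F[4-5] = +2246.2309 N (tension)
  F[4-6] = +506.1309 N (tension)
  F[5-6] = -2016.3357 N (compression)
  Rx@0 = -3412.2800 N
  Ry@0 = +1679.5010 N
  Ry@6 = +1951.7790 N

-1721.131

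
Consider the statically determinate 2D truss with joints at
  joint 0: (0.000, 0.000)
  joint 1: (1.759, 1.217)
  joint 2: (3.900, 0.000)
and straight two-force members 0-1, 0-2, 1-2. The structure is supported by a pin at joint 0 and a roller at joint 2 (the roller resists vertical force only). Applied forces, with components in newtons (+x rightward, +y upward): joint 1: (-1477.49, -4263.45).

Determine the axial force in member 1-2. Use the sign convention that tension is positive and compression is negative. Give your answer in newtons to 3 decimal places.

N=3 nodes, M=3 members, R=3 reactions → 2N=6, M+R=6
member 0 (0-1): L=2.1390, (cx,cy)=(0.8224,0.5690)
member 1 (0-2): L=3.9000, (cx,cy)=(1.0000,0.0000)
member 2 (1-2): L=2.4627, (cx,cy)=(0.8694,-0.4942)
solve A·x = −loads:
  F[0-1] = -4923.9730 N (compression)
  F[0-2] = +2571.7907 N (tension)
  F[1-2] = -2958.2392 N (compression)
  Rx@0 = +1477.4900 N
  Ry@0 = +2801.5774 N
  Ry@2 = +1461.8726 N

-2958.239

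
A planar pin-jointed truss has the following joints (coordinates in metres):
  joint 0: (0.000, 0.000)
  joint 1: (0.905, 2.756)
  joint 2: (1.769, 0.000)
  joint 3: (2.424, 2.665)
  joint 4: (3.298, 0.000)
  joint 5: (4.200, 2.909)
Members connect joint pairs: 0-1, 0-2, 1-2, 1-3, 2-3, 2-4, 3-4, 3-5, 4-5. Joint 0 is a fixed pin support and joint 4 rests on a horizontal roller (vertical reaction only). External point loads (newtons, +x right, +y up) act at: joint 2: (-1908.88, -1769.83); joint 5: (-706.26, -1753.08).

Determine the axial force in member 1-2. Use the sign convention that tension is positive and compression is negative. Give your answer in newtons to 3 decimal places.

1049.863

N=6 nodes, M=9 members, R=3 reactions → 2N=12, M+R=12
member 0 (0-1): L=2.9008, (cx,cy)=(0.3120,0.9501)
member 1 (0-2): L=1.7690, (cx,cy)=(1.0000,0.0000)
member 2 (1-2): L=2.8883, (cx,cy)=(0.2991,-0.9542)
member 3 (1-3): L=1.5217, (cx,cy)=(0.9982,-0.0598)
member 4 (2-3): L=2.7443, (cx,cy)=(0.2387,0.9711)
member 5 (2-4): L=1.5290, (cx,cy)=(1.0000,0.0000)
member 6 (3-4): L=2.8047, (cx,cy)=(0.3116,-0.9502)
member 7 (3-5): L=1.7927, (cx,cy)=(0.9907,0.1361)
member 8 (4-5): L=3.0456, (cx,cy)=(0.2962,0.9551)
solve A·x = −loads:
  F[0-1] = -1014.6533 N (compression)
  F[0-2] = -2298.5840 N (compression)
  F[1-2] = +1049.8627 N (tension)
  F[1-3] = -631.7449 N (compression)
  F[2-3] = +790.8996 N (tension)
  F[2-4] = -264.4140 N (compression)
  F[3-4] = -872.6170 N (compression)
  F[3-5] = -171.5132 N (compression)
  F[4-5] = -1810.9800 N (compression)
  Rx@0 = +2615.1400 N
  Ry@0 = +964.0092 N
  Ry@4 = +2558.9008 N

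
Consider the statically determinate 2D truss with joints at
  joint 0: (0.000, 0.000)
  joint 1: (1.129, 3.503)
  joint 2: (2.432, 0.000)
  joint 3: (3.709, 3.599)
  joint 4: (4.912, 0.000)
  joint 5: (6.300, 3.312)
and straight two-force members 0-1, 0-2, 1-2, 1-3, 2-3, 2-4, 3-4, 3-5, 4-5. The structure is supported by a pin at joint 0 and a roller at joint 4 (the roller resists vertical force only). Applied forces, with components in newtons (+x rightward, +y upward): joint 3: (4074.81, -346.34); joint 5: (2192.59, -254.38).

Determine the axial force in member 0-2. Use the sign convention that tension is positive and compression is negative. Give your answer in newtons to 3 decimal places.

4832.850

N=6 nodes, M=9 members, R=3 reactions → 2N=12, M+R=12
member 0 (0-1): L=3.6804, (cx,cy)=(0.3068,0.9518)
member 1 (0-2): L=2.4320, (cx,cy)=(1.0000,0.0000)
member 2 (1-2): L=3.7375, (cx,cy)=(0.3486,-0.9373)
member 3 (1-3): L=2.5818, (cx,cy)=(0.9993,0.0372)
member 4 (2-3): L=3.8188, (cx,cy)=(0.3344,0.9424)
member 5 (2-4): L=2.4800, (cx,cy)=(1.0000,0.0000)
member 6 (3-4): L=3.7947, (cx,cy)=(0.3170,-0.9484)
member 7 (3-5): L=2.6068, (cx,cy)=(0.9939,-0.1101)
member 8 (4-5): L=3.5911, (cx,cy)=(0.3865,0.9223)
solve A·x = −loads:
  F[0-1] = +4676.5087 N (tension)
  F[0-2] = +4832.8498 N (tension)
  F[1-2] = -4627.9883 N (compression)
  F[1-3] = +3050.1145 N (tension)
  F[2-3] = +4602.5874 N (tension)
  F[2-4] = +1680.3133 N (tension)
  F[3-4] = -5314.9103 N (compression)
  F[3-5] = +2210.6383 N (tension)
  F[4-5] = -11.9274 N (compression)
  Rx@0 = -6267.4000 N
  Ry@0 = -4451.0447 N
  Ry@4 = +5051.7647 N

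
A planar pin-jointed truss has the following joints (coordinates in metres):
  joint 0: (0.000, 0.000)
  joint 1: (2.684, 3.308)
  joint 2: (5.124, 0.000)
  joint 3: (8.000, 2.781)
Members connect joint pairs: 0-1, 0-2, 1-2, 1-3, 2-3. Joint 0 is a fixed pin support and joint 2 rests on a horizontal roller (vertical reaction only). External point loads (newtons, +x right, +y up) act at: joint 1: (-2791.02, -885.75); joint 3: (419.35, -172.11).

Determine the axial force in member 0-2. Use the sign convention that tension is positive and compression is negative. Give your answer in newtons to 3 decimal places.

-830.529

N=4 nodes, M=5 members, R=3 reactions → 2N=8, M+R=8
member 0 (0-1): L=4.2599, (cx,cy)=(0.6301,0.7765)
member 1 (0-2): L=5.1240, (cx,cy)=(1.0000,0.0000)
member 2 (1-2): L=4.1105, (cx,cy)=(0.5936,-0.8048)
member 3 (1-3): L=5.3421, (cx,cy)=(0.9951,-0.0987)
member 4 (2-3): L=4.0007, (cx,cy)=(0.7189,0.6951)
solve A·x = −loads:
  F[0-1] = -2446.0134 N (compression)
  F[0-2] = -830.5294 N (compression)
  F[1-2] = +1192.8716 N (tension)
  F[1-3] = +544.4498 N (tension)
  F[2-3] = -170.3260 N (compression)
  Rx@0 = +2371.6700 N
  Ry@0 = +1899.4386 N
  Ry@2 = -841.5786 N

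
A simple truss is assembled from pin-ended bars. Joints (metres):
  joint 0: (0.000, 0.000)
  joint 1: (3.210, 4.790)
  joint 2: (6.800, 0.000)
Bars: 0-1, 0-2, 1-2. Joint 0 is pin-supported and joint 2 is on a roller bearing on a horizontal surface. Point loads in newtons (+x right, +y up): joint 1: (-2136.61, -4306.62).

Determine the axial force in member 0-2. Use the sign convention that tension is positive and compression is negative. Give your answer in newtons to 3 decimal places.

395.668

N=3 nodes, M=3 members, R=3 reactions → 2N=6, M+R=6
member 0 (0-1): L=5.7661, (cx,cy)=(0.5567,0.8307)
member 1 (0-2): L=6.8000, (cx,cy)=(1.0000,0.0000)
member 2 (1-2): L=5.9860, (cx,cy)=(0.5997,-0.8002)
solve A·x = −loads:
  F[0-1] = -4548.7328 N (compression)
  F[0-2] = +395.6680 N (tension)
  F[1-2] = -659.7407 N (compression)
  Rx@0 = +2136.6100 N
  Ry@0 = +3778.6953 N
  Ry@2 = +527.9247 N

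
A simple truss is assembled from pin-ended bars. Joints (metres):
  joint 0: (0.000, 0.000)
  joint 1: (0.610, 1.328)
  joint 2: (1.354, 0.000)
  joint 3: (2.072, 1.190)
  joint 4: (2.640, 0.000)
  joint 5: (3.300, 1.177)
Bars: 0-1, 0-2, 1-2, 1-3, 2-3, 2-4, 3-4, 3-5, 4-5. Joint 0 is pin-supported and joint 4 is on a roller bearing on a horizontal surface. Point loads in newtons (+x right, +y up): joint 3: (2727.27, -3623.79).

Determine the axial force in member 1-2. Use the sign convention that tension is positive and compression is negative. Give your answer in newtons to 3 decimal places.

N=6 nodes, M=9 members, R=3 reactions → 2N=12, M+R=12
member 0 (0-1): L=1.4614, (cx,cy)=(0.4174,0.9087)
member 1 (0-2): L=1.3540, (cx,cy)=(1.0000,0.0000)
member 2 (1-2): L=1.5222, (cx,cy)=(0.4888,-0.8724)
member 3 (1-3): L=1.4685, (cx,cy)=(0.9956,-0.0940)
member 4 (2-3): L=1.3898, (cx,cy)=(0.5166,0.8562)
member 5 (2-4): L=1.2860, (cx,cy)=(1.0000,0.0000)
member 6 (3-4): L=1.3186, (cx,cy)=(0.4308,-0.9025)
member 7 (3-5): L=1.2281, (cx,cy)=(0.9999,-0.0106)
member 8 (4-5): L=1.3494, (cx,cy)=(0.4891,0.8722)
solve A·x = −loads:
  F[0-1] = +494.8436 N (tension)
  F[0-2] = +2520.7181 N (tension)
  F[1-2] = -567.8095 N (compression)
  F[1-3] = +486.2281 N (tension)
  F[2-3] = +578.5498 N (tension)
  F[2-4] = +1944.3087 N (tension)
  F[3-4] = -4513.6950 N (compression)
  F[3-5] = +0.0000 N (tension)
  F[4-5] = -0.0000 N (compression)
  Rx@0 = -2727.2700 N
  Ry@0 = -449.6737 N
  Ry@4 = +4073.4637 N

-567.809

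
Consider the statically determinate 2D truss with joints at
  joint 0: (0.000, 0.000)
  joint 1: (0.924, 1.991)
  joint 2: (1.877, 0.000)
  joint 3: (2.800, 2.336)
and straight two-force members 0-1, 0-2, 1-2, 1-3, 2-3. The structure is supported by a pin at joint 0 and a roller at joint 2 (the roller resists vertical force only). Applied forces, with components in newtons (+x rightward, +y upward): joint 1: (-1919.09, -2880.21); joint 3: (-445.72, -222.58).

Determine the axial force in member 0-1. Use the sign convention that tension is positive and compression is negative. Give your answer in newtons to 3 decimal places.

-4347.221

N=4 nodes, M=5 members, R=3 reactions → 2N=8, M+R=8
member 0 (0-1): L=2.1950, (cx,cy)=(0.4210,0.9071)
member 1 (0-2): L=1.8770, (cx,cy)=(1.0000,0.0000)
member 2 (1-2): L=2.2073, (cx,cy)=(0.4317,-0.9020)
member 3 (1-3): L=1.9075, (cx,cy)=(0.9835,0.1809)
member 4 (2-3): L=2.5117, (cx,cy)=(0.3675,0.9300)
solve A·x = −loads:
  F[0-1] = -4347.2207 N (compression)
  F[0-2] = -534.7863 N (compression)
  F[1-2] = +1099.8986 N (tension)
  F[1-3] = -392.2781 N (compression)
  F[2-3] = -163.0362 N (compression)
  Rx@0 = +2364.8100 N
  Ry@0 = +3943.2653 N
  Ry@2 = -840.4753 N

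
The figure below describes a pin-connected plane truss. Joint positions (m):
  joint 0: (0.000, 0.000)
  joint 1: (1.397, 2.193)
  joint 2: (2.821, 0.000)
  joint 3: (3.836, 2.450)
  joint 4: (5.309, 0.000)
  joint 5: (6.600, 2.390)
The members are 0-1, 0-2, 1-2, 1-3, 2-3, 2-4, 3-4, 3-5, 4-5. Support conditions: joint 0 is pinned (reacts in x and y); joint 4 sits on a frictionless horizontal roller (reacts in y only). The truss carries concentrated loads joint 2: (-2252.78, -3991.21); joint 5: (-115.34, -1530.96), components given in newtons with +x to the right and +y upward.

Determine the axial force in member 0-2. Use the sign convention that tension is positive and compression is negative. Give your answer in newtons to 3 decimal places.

N=6 nodes, M=9 members, R=3 reactions → 2N=12, M+R=12
member 0 (0-1): L=2.6002, (cx,cy)=(0.5373,0.8434)
member 1 (0-2): L=2.8210, (cx,cy)=(1.0000,0.0000)
member 2 (1-2): L=2.6148, (cx,cy)=(0.5446,-0.8387)
member 3 (1-3): L=2.4525, (cx,cy)=(0.9945,0.1048)
member 4 (2-3): L=2.6519, (cx,cy)=(0.3827,0.9239)
member 5 (2-4): L=2.4880, (cx,cy)=(1.0000,0.0000)
member 6 (3-4): L=2.8587, (cx,cy)=(0.5153,-0.8570)
member 7 (3-5): L=2.7647, (cx,cy)=(0.9998,-0.0217)
member 8 (4-5): L=2.7164, (cx,cy)=(0.4753,0.8798)
solve A·x = −loads:
  F[0-1] = -1837.8654 N (compression)
  F[0-2] = -1380.6835 N (compression)
  F[1-2] = +1613.7178 N (tension)
  F[1-3] = -1876.5968 N (compression)
  F[2-3] = +2855.1960 N (tension)
  F[2-4] = +658.1261 N (tension)
  F[3-4] = -2866.1886 N (compression)
  F[3-5] = +703.5526 N (tension)
  F[4-5] = -1722.6820 N (compression)
  Rx@0 = +2368.1200 N
  Ry@0 = +1550.0704 N
  Ry@4 = +3972.0996 N

-1380.683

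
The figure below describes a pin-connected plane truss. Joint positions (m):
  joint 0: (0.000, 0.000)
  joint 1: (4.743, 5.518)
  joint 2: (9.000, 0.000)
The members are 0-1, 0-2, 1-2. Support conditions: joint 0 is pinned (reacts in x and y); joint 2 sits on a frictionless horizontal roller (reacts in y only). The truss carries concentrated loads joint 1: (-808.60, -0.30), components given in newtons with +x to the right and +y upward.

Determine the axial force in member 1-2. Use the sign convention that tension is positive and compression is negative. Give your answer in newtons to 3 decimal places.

N=3 nodes, M=3 members, R=3 reactions → 2N=6, M+R=6
member 0 (0-1): L=7.2763, (cx,cy)=(0.6518,0.7584)
member 1 (0-2): L=9.0000, (cx,cy)=(1.0000,0.0000)
member 2 (1-2): L=6.9692, (cx,cy)=(0.6108,-0.7918)
solve A·x = −loads:
  F[0-1] = -653.9212 N (compression)
  F[0-2] = -382.3458 N (compression)
  F[1-2] = +625.9482 N (tension)
  Rx@0 = +808.6000 N
  Ry@0 = +495.9035 N
  Ry@2 = -495.6035 N

625.948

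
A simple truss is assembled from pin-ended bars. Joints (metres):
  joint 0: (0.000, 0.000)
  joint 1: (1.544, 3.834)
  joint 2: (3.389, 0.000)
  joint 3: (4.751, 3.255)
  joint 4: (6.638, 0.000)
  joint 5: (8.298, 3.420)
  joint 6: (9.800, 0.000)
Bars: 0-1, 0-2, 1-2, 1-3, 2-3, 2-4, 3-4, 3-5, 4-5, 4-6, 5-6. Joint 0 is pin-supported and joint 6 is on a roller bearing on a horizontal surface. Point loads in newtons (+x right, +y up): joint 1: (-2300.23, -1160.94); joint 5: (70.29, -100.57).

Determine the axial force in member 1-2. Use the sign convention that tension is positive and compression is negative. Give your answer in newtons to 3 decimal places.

N=7 nodes, M=11 members, R=3 reactions → 2N=14, M+R=14
member 0 (0-1): L=4.1332, (cx,cy)=(0.3736,0.9276)
member 1 (0-2): L=3.3890, (cx,cy)=(1.0000,0.0000)
member 2 (1-2): L=4.2548, (cx,cy)=(0.4336,-0.9011)
member 3 (1-3): L=3.2588, (cx,cy)=(0.9841,-0.1777)
member 4 (2-3): L=3.5285, (cx,cy)=(0.3860,0.9225)
member 5 (2-4): L=3.2490, (cx,cy)=(1.0000,0.0000)
member 6 (3-4): L=3.7624, (cx,cy)=(0.5015,-0.8651)
member 7 (3-5): L=3.5508, (cx,cy)=(0.9989,0.0465)
member 8 (4-5): L=3.8016, (cx,cy)=(0.4367,0.8996)
member 9 (4-6): L=3.1620, (cx,cy)=(1.0000,0.0000)
member 10 (5-6): L=3.7353, (cx,cy)=(0.4021,-0.9156)
solve A·x = −loads:
  F[0-1] = -2014.6723 N (compression)
  F[0-2] = -1477.3414 N (compression)
  F[1-2] = +520.7423 N (tension)
  F[1-3] = +1343.1947 N (tension)
  F[2-3] = -508.6601 N (compression)
  F[2-4] = -1055.1901 N (compression)
  F[3-4] = +855.6756 N (tension)
  F[3-5] = +697.0783 N (tension)
  F[4-5] = -822.8694 N (compression)
  F[4-6] = -266.7206 N (compression)
  F[5-6] = +663.3017 N (tension)
  Rx@0 = +2229.9400 N
  Ry@0 = +1868.8231 N
  Ry@6 = -607.3131 N

520.742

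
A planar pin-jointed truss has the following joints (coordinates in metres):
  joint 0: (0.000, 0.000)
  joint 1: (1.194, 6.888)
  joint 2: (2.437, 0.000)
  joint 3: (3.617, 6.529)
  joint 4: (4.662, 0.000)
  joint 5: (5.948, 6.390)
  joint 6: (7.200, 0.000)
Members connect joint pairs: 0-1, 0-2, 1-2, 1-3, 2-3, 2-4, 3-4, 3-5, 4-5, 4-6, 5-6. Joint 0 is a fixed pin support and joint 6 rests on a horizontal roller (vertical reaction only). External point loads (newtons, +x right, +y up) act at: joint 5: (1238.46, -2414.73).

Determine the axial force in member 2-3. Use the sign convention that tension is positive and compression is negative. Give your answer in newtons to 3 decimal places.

727.420

N=7 nodes, M=11 members, R=3 reactions → 2N=14, M+R=14
member 0 (0-1): L=6.9907, (cx,cy)=(0.1708,0.9853)
member 1 (0-2): L=2.4370, (cx,cy)=(1.0000,0.0000)
member 2 (1-2): L=6.9993, (cx,cy)=(0.1776,-0.9841)
member 3 (1-3): L=2.4495, (cx,cy)=(0.9892,-0.1466)
member 4 (2-3): L=6.6348, (cx,cy)=(0.1779,0.9841)
member 5 (2-4): L=2.2250, (cx,cy)=(1.0000,0.0000)
member 6 (3-4): L=6.6121, (cx,cy)=(0.1580,-0.9874)
member 7 (3-5): L=2.3351, (cx,cy)=(0.9982,-0.0595)
member 8 (4-5): L=6.5181, (cx,cy)=(0.1973,0.9803)
member 9 (4-6): L=2.5380, (cx,cy)=(1.0000,0.0000)
member 10 (5-6): L=6.5115, (cx,cy)=(0.1923,-0.9813)
solve A·x = −loads:
  F[0-1] = +689.3680 N (tension)
  F[0-2] = +1120.7174 N (tension)
  F[1-2] = -727.3851 N (compression)
  F[1-3] = +249.6146 N (tension)
  F[2-3] = +727.4198 N (tension)
  F[2-4] = +862.1687 N (tension)
  F[3-4] = -717.4556 N (compression)
  F[3-5] = +490.5504 N (tension)
  F[4-5] = +722.6430 N (tension)
  F[4-6] = +606.2048 N (tension)
  F[5-6] = -3152.7965 N (compression)
  Rx@0 = -1238.4600 N
  Ry@0 = -679.2385 N
  Ry@6 = +3093.9685 N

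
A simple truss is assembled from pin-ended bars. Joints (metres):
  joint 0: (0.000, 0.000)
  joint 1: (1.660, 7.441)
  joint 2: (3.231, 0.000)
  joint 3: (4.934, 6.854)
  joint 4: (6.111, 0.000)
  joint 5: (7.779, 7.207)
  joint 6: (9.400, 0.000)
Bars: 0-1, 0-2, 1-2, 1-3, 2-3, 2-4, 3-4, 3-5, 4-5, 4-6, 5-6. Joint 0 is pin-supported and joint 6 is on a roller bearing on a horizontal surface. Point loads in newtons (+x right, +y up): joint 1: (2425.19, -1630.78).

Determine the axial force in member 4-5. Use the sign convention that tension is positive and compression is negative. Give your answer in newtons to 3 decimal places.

N=7 nodes, M=11 members, R=3 reactions → 2N=14, M+R=14
member 0 (0-1): L=7.6239, (cx,cy)=(0.2177,0.9760)
member 1 (0-2): L=3.2310, (cx,cy)=(1.0000,0.0000)
member 2 (1-2): L=7.6050, (cx,cy)=(0.2066,-0.9784)
member 3 (1-3): L=3.3262, (cx,cy)=(0.9843,-0.1765)
member 4 (2-3): L=7.0624, (cx,cy)=(0.2411,0.9705)
member 5 (2-4): L=2.8800, (cx,cy)=(1.0000,0.0000)
member 6 (3-4): L=6.9543, (cx,cy)=(0.1692,-0.9856)
member 7 (3-5): L=2.8668, (cx,cy)=(0.9924,0.1231)
member 8 (4-5): L=7.3975, (cx,cy)=(0.2255,0.9742)
member 9 (4-6): L=3.2890, (cx,cy)=(1.0000,0.0000)
member 10 (5-6): L=7.3870, (cx,cy)=(0.2194,-0.9756)
solve A·x = −loads:
  F[0-1] = +591.1622 N (tension)
  F[0-2] = +2296.4728 N (tension)
  F[1-2] = -1907.8312 N (compression)
  F[1-3] = -1932.6992 N (compression)
  F[2-3] = +1923.4394 N (tension)
  F[2-4] = +1438.5543 N (tension)
  F[3-4] = -2370.6676 N (compression)
  F[3-5] = -1045.2799 N (compression)
  F[4-5] = +2398.2279 N (tension)
  F[4-6] = +496.5696 N (tension)
  F[5-6] = -2262.9142 N (compression)
  Rx@0 = -2425.1900 N
  Ry@0 = -576.9789 N
  Ry@6 = +2207.7589 N

2398.228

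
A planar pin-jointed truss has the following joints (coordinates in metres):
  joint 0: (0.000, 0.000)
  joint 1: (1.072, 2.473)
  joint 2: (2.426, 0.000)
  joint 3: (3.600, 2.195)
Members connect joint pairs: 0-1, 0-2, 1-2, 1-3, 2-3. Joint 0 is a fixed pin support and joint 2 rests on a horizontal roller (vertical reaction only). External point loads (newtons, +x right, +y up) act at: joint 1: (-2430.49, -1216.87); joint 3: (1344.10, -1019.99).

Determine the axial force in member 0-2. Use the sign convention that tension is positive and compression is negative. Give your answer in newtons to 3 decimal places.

N=4 nodes, M=5 members, R=3 reactions → 2N=8, M+R=8
member 0 (0-1): L=2.6954, (cx,cy)=(0.3977,0.9175)
member 1 (0-2): L=2.4260, (cx,cy)=(1.0000,0.0000)
member 2 (1-2): L=2.8194, (cx,cy)=(0.4802,-0.8771)
member 3 (1-3): L=2.5432, (cx,cy)=(0.9940,-0.1093)
member 4 (2-3): L=2.4892, (cx,cy)=(0.4716,0.8818)
solve A·x = −loads:
  F[0-1] = -1577.1257 N (compression)
  F[0-2] = -459.1325 N (compression)
  F[1-2] = +38.6423 N (tension)
  F[1-3] = +1795.4334 N (tension)
  F[2-3] = -934.1525 N (compression)
  Rx@0 = +1086.3900 N
  Ry@0 = +1447.0223 N
  Ry@2 = +789.8377 N

-459.132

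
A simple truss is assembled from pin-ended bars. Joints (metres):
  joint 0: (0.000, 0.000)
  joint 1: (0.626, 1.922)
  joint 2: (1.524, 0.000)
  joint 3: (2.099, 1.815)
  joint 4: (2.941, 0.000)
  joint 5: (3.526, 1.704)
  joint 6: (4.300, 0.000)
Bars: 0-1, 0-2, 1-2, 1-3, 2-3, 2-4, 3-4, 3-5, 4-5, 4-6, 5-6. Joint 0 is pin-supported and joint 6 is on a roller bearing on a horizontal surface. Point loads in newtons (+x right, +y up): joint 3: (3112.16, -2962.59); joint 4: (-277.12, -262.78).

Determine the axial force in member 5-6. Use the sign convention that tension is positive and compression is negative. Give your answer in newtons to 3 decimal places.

-3228.539

N=7 nodes, M=11 members, R=3 reactions → 2N=14, M+R=14
member 0 (0-1): L=2.0214, (cx,cy)=(0.3097,0.9508)
member 1 (0-2): L=1.5240, (cx,cy)=(1.0000,0.0000)
member 2 (1-2): L=2.1214, (cx,cy)=(0.4233,-0.9060)
member 3 (1-3): L=1.4769, (cx,cy)=(0.9974,-0.0724)
member 4 (2-3): L=1.9039, (cx,cy)=(0.3020,0.9533)
member 5 (2-4): L=1.4170, (cx,cy)=(1.0000,0.0000)
member 6 (3-4): L=2.0008, (cx,cy)=(0.4208,-0.9071)
member 7 (3-5): L=1.4313, (cx,cy)=(0.9970,-0.0776)
member 8 (4-5): L=1.8016, (cx,cy)=(0.3247,0.9458)
member 9 (4-6): L=1.3590, (cx,cy)=(1.0000,0.0000)
member 10 (5-6): L=1.8715, (cx,cy)=(0.4136,-0.9105)
solve A·x = −loads:
  F[0-1] = -300.6427 N (compression)
  F[0-2] = +2928.1461 N (tension)
  F[1-2] = +334.3370 N (tension)
  F[1-3] = -235.2486 N (compression)
  F[2-3] = -317.7433 N (compression)
  F[2-4] = +3165.6324 N (tension)
  F[3-4] = -2754.9414 N (compression)
  F[3-5] = -2290.2816 N (compression)
  F[4-5] = +2920.1215 N (tension)
  F[4-6] = +1335.1989 N (tension)
  F[5-6] = -3228.5385 N (compression)
  Rx@0 = -2835.0400 N
  Ry@0 = +285.8624 N
  Ry@6 = +2939.5076 N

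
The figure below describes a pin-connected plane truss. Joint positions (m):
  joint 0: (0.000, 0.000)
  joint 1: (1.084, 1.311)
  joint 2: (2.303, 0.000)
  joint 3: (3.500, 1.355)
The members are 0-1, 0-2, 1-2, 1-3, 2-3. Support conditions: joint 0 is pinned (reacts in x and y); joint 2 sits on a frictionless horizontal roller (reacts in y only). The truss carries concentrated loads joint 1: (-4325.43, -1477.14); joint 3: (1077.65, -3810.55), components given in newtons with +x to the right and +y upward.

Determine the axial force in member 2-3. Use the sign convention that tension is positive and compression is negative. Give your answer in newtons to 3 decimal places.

-5194.213

N=4 nodes, M=5 members, R=3 reactions → 2N=8, M+R=8
member 0 (0-1): L=1.7011, (cx,cy)=(0.6372,0.7707)
member 1 (0-2): L=2.3030, (cx,cy)=(1.0000,0.0000)
member 2 (1-2): L=1.7902, (cx,cy)=(0.6809,-0.7323)
member 3 (1-3): L=2.4164, (cx,cy)=(0.9998,0.0182)
member 4 (2-3): L=1.8080, (cx,cy)=(0.6621,0.7495)
solve A·x = −loads:
  F[0-1] = -816.8691 N (compression)
  F[0-2] = -2727.2459 N (compression)
  F[1-2] = -1045.0757 N (compression)
  F[1-3] = +4517.2826 N (tension)
  F[2-3] = -5194.2131 N (compression)
  Rx@0 = +3247.7800 N
  Ry@0 = +629.5390 N
  Ry@2 = +4658.1510 N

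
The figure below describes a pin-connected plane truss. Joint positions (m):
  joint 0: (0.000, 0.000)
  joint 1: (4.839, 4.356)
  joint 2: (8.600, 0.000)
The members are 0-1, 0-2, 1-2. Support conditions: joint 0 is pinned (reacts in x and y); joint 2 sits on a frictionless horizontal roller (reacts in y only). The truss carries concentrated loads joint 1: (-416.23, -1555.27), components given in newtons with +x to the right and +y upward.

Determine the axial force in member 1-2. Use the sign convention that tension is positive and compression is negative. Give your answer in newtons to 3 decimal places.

N=3 nodes, M=3 members, R=3 reactions → 2N=6, M+R=6
member 0 (0-1): L=6.5108, (cx,cy)=(0.7432,0.6690)
member 1 (0-2): L=8.6000, (cx,cy)=(1.0000,0.0000)
member 2 (1-2): L=5.7550, (cx,cy)=(0.6535,-0.7569)
solve A·x = −loads:
  F[0-1] = -1331.7339 N (compression)
  F[0-2] = +573.5484 N (tension)
  F[1-2] = -877.6291 N (compression)
  Rx@0 = +416.2300 N
  Ry@0 = +890.9847 N
  Ry@2 = +664.2853 N

-877.629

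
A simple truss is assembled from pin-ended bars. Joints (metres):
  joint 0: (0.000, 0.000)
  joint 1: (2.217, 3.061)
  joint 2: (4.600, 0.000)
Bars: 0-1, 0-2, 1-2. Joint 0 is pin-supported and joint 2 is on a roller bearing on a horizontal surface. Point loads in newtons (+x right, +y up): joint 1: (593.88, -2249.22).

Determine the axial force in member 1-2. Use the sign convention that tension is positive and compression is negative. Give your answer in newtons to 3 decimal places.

N=3 nodes, M=3 members, R=3 reactions → 2N=6, M+R=6
member 0 (0-1): L=3.7795, (cx,cy)=(0.5866,0.8099)
member 1 (0-2): L=4.6000, (cx,cy)=(1.0000,0.0000)
member 2 (1-2): L=3.8792, (cx,cy)=(0.6143,-0.7891)
solve A·x = −loads:
  F[0-1] = -950.7529 N (compression)
  F[0-2] = +1151.5742 N (tension)
  F[1-2] = -1874.6197 N (compression)
  Rx@0 = -593.8800 N
  Ry@0 = +770.0053 N
  Ry@2 = +1479.2147 N

-1874.620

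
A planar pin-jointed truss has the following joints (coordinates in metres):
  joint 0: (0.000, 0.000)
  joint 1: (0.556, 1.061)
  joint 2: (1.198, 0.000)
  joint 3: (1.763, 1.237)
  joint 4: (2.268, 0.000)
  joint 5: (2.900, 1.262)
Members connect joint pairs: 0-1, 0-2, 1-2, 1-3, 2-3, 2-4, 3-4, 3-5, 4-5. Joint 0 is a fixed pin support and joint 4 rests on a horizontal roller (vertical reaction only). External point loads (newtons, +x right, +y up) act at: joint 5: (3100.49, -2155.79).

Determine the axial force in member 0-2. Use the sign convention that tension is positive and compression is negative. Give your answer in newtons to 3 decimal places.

N=6 nodes, M=9 members, R=3 reactions → 2N=12, M+R=12
member 0 (0-1): L=1.1979, (cx,cy)=(0.4642,0.8857)
member 1 (0-2): L=1.1980, (cx,cy)=(1.0000,0.0000)
member 2 (1-2): L=1.2401, (cx,cy)=(0.5177,-0.8556)
member 3 (1-3): L=1.2198, (cx,cy)=(0.9895,0.1443)
member 4 (2-3): L=1.3599, (cx,cy)=(0.4155,0.9096)
member 5 (2-4): L=1.0700, (cx,cy)=(1.0000,0.0000)
member 6 (3-4): L=1.3361, (cx,cy)=(0.3780,-0.9258)
member 7 (3-5): L=1.1373, (cx,cy)=(0.9998,0.0220)
member 8 (4-5): L=1.4114, (cx,cy)=(0.4478,0.8941)
solve A·x = −loads:
  F[0-1] = +2625.9787 N (tension)
  F[0-2] = +1881.6080 N (tension)
  F[1-2] = -2307.3072 N (compression)
  F[1-3] = +2438.8830 N (tension)
  F[2-3] = +2170.2207 N (tension)
  F[2-4] = -214.5203 N (compression)
  F[3-4] = -2411.9419 N (compression)
  F[3-5] = +4227.6554 N (tension)
  F[4-5] = -2514.9471 N (compression)
  Rx@0 = -3100.4900 N
  Ry@0 = -2325.9602 N
  Ry@4 = +4481.7502 N

1881.608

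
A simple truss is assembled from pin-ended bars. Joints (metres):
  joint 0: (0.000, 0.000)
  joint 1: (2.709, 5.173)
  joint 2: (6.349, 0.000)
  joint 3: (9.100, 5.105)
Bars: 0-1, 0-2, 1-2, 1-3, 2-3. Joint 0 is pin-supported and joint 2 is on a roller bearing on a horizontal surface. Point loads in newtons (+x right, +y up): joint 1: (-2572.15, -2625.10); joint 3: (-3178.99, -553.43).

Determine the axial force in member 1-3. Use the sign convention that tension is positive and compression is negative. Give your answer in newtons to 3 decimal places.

N=4 nodes, M=5 members, R=3 reactions → 2N=8, M+R=8
member 0 (0-1): L=5.8394, (cx,cy)=(0.4639,0.8859)
member 1 (0-2): L=6.3490, (cx,cy)=(1.0000,0.0000)
member 2 (1-2): L=6.3253, (cx,cy)=(0.5755,-0.8178)
member 3 (1-3): L=6.3914, (cx,cy)=(0.9999,-0.0106)
member 4 (2-3): L=5.7991, (cx,cy)=(0.4744,0.8803)
solve A·x = −loads:
  F[0-1] = -6679.3029 N (compression)
  F[0-2] = -2652.4951 N (compression)
  F[1-2] = +4062.5122 N (tension)
  F[1-3] = -2864.4946 N (compression)
  F[2-3] = -663.2918 N (compression)
  Rx@0 = +5751.1400 N
  Ry@0 = +5917.0506 N
  Ry@2 = -2738.5206 N

-2864.495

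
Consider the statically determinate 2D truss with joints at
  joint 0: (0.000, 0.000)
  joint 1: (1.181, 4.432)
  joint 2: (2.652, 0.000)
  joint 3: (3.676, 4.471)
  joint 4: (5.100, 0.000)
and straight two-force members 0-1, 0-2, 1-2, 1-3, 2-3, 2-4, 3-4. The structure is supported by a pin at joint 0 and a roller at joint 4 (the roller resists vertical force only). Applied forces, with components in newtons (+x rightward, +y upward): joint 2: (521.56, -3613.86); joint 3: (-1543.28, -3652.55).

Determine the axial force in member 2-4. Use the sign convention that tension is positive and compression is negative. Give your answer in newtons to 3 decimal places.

N=5 nodes, M=7 members, R=3 reactions → 2N=10, M+R=10
member 0 (0-1): L=4.5867, (cx,cy)=(0.2575,0.9663)
member 1 (0-2): L=2.6520, (cx,cy)=(1.0000,0.0000)
member 2 (1-2): L=4.6697, (cx,cy)=(0.3150,-0.9491)
member 3 (1-3): L=2.4953, (cx,cy)=(0.9999,0.0156)
member 4 (2-3): L=4.5868, (cx,cy)=(0.2233,0.9748)
member 5 (2-4): L=2.4480, (cx,cy)=(1.0000,0.0000)
member 6 (3-4): L=4.6923, (cx,cy)=(0.3035,-0.9528)
solve A·x = −loads:
  F[0-1] = -4250.7719 N (compression)
  F[0-2] = +72.7952 N (tension)
  F[1-2] = +4287.5035 N (tension)
  F[1-3] = -2445.4070 N (compression)
  F[2-3] = -467.1546 N (compression)
  F[2-4] = +1006.1211 N (tension)
  F[3-4] = -3315.3197 N (compression)
  Rx@0 = +1021.7200 N
  Ry@0 = +4107.4442 N
  Ry@4 = +3158.9658 N

1006.121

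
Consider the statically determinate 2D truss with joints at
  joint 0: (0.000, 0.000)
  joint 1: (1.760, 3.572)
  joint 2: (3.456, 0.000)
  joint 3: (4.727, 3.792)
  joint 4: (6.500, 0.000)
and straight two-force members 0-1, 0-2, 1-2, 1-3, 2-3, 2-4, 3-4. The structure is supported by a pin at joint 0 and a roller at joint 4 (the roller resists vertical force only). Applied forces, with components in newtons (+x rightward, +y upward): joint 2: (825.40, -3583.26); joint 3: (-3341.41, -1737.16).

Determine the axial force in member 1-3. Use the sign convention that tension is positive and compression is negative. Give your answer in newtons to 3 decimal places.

N=5 nodes, M=7 members, R=3 reactions → 2N=10, M+R=10
member 0 (0-1): L=3.9821, (cx,cy)=(0.4420,0.8970)
member 1 (0-2): L=3.4560, (cx,cy)=(1.0000,0.0000)
member 2 (1-2): L=3.9542, (cx,cy)=(0.4289,-0.9033)
member 3 (1-3): L=2.9751, (cx,cy)=(0.9973,0.0739)
member 4 (2-3): L=3.9993, (cx,cy)=(0.3178,0.9482)
member 5 (2-4): L=3.0440, (cx,cy)=(1.0000,0.0000)
member 6 (3-4): L=4.1860, (cx,cy)=(0.4236,-0.9059)
solve A·x = −loads:
  F[0-1] = -4572.0525 N (compression)
  F[0-2] = -495.2426 N (compression)
  F[1-2] = +4225.4221 N (tension)
  F[1-3] = -3843.6260 N (compression)
  F[2-3] = -246.5399 N (compression)
  F[2-4] = +570.0442 N (tension)
  F[3-4] = -1345.8648 N (compression)
  Rx@0 = +2516.0100 N
  Ry@0 = +4101.2392 N
  Ry@4 = +1219.1808 N

-3843.626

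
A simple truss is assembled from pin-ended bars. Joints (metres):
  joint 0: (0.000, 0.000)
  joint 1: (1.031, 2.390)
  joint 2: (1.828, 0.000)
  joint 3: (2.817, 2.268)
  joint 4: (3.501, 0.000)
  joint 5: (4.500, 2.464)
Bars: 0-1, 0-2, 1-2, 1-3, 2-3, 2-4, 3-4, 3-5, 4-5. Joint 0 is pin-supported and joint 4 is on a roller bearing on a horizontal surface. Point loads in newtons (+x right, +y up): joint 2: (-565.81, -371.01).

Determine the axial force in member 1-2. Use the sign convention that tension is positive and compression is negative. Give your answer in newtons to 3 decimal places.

196.882

N=6 nodes, M=9 members, R=3 reactions → 2N=12, M+R=12
member 0 (0-1): L=2.6029, (cx,cy)=(0.3961,0.9182)
member 1 (0-2): L=1.8280, (cx,cy)=(1.0000,0.0000)
member 2 (1-2): L=2.5194, (cx,cy)=(0.3163,-0.9486)
member 3 (1-3): L=1.7902, (cx,cy)=(0.9977,-0.0682)
member 4 (2-3): L=2.4743, (cx,cy)=(0.3997,0.9166)
member 5 (2-4): L=1.6730, (cx,cy)=(1.0000,0.0000)
member 6 (3-4): L=2.3689, (cx,cy)=(0.2887,-0.9574)
member 7 (3-5): L=1.6944, (cx,cy)=(0.9933,0.1157)
member 8 (4-5): L=2.6588, (cx,cy)=(0.3757,0.9267)
solve A·x = −loads:
  F[0-1] = -193.0848 N (compression)
  F[0-2] = -489.3296 N (compression)
  F[1-2] = +196.8821 N (tension)
  F[1-3] = -139.0868 N (compression)
  F[2-3] = +200.9941 N (tension)
  F[2-4] = +58.4229 N (tension)
  F[3-4] = -202.3360 N (compression)
  F[3-5] = +0.0000 N (tension)
  F[4-5] = -0.0000 N (compression)
  Rx@0 = +565.8100 N
  Ry@0 = +177.2921 N
  Ry@4 = +193.7179 N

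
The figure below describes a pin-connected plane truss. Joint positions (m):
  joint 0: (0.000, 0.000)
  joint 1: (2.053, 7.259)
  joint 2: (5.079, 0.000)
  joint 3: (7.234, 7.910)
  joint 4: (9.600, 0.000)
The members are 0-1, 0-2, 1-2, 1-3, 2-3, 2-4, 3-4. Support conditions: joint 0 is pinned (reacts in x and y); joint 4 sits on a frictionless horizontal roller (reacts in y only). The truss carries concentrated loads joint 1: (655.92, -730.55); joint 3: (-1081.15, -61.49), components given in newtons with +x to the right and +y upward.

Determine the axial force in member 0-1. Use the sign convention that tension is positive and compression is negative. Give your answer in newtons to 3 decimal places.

-1022.935

N=5 nodes, M=7 members, R=3 reactions → 2N=10, M+R=10
member 0 (0-1): L=7.5437, (cx,cy)=(0.2721,0.9623)
member 1 (0-2): L=5.0790, (cx,cy)=(1.0000,0.0000)
member 2 (1-2): L=7.8645, (cx,cy)=(0.3848,-0.9230)
member 3 (1-3): L=5.2217, (cx,cy)=(0.9922,0.1247)
member 4 (2-3): L=8.1983, (cx,cy)=(0.2629,0.9648)
member 5 (2-4): L=4.5210, (cx,cy)=(1.0000,0.0000)
member 6 (3-4): L=8.2563, (cx,cy)=(0.2866,-0.9581)
solve A·x = −loads:
  F[0-1] = -1022.9348 N (compression)
  F[0-2] = -146.8419 N (compression)
  F[1-2] = +140.3989 N (tension)
  F[1-3] = -996.1007 N (compression)
  F[2-3] = -134.3132 N (compression)
  F[2-4] = -57.5153 N (compression)
  F[3-4] = +200.7025 N (tension)
  Rx@0 = +425.2300 N
  Ry@0 = +984.3249 N
  Ry@4 = -192.2849 N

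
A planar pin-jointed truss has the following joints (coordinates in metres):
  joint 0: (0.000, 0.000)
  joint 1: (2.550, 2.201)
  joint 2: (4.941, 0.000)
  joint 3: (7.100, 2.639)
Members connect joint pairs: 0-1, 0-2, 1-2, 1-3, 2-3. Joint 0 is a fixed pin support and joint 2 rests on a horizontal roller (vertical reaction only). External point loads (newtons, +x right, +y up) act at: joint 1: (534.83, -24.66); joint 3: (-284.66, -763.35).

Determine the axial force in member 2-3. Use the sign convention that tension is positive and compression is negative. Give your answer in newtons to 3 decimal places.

N=4 nodes, M=5 members, R=3 reactions → 2N=8, M+R=8
member 0 (0-1): L=3.3685, (cx,cy)=(0.7570,0.6534)
member 1 (0-2): L=4.9410, (cx,cy)=(1.0000,0.0000)
member 2 (1-2): L=3.2498, (cx,cy)=(0.7357,-0.6773)
member 3 (1-3): L=4.5710, (cx,cy)=(0.9954,0.0958)
member 4 (2-3): L=3.4096, (cx,cy)=(0.6332,0.7740)
solve A·x = −loads:
  F[0-1] = +624.1520 N (tension)
  F[0-2] = -222.3192 N (compression)
  F[1-2] = -586.1349 N (compression)
  F[1-3] = +370.6043 N (tension)
  F[2-3] = -1032.1430 N (compression)
  Rx@0 = -250.1700 N
  Ry@0 = -407.8230 N
  Ry@2 = +1195.8330 N

-1032.143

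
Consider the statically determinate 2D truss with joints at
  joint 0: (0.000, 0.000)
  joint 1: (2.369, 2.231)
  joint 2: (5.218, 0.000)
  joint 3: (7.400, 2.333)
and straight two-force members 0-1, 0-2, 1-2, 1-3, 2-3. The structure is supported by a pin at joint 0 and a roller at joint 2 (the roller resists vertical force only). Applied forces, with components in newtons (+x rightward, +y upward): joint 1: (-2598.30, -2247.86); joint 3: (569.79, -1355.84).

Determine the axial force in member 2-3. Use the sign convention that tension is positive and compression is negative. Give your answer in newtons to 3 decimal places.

-1908.438

N=4 nodes, M=5 members, R=3 reactions → 2N=8, M+R=8
member 0 (0-1): L=3.2542, (cx,cy)=(0.7280,0.6856)
member 1 (0-2): L=5.2180, (cx,cy)=(1.0000,0.0000)
member 2 (1-2): L=3.6186, (cx,cy)=(0.7873,-0.6165)
member 3 (1-3): L=5.0320, (cx,cy)=(0.9998,0.0203)
member 4 (2-3): L=3.1944, (cx,cy)=(0.6831,0.7303)
solve A·x = −loads:
  F[0-1] = -2212.0072 N (compression)
  F[0-2] = -418.1854 N (compression)
  F[1-2] = -1124.5982 N (compression)
  F[1-3] = +1873.7838 N (tension)
  F[2-3] = -1908.4379 N (compression)
  Rx@0 = +2028.5100 N
  Ry@0 = +1516.5193 N
  Ry@2 = +2087.1807 N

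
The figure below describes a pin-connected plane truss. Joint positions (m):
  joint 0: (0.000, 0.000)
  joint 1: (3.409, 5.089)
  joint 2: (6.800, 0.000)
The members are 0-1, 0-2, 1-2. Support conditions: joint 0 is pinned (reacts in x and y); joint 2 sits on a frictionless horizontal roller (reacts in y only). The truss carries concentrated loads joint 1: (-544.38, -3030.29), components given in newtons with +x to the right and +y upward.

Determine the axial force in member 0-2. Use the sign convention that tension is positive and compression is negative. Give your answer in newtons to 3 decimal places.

N=3 nodes, M=3 members, R=3 reactions → 2N=6, M+R=6
member 0 (0-1): L=6.1253, (cx,cy)=(0.5565,0.8308)
member 1 (0-2): L=6.8000, (cx,cy)=(1.0000,0.0000)
member 2 (1-2): L=6.1153, (cx,cy)=(0.5545,-0.8322)
solve A·x = −loads:
  F[0-1] = -2309.2179 N (compression)
  F[0-2] = +740.8034 N (tension)
  F[1-2] = -1335.9568 N (compression)
  Rx@0 = +544.3800 N
  Ry@0 = +1918.5387 N
  Ry@2 = +1111.7513 N

740.803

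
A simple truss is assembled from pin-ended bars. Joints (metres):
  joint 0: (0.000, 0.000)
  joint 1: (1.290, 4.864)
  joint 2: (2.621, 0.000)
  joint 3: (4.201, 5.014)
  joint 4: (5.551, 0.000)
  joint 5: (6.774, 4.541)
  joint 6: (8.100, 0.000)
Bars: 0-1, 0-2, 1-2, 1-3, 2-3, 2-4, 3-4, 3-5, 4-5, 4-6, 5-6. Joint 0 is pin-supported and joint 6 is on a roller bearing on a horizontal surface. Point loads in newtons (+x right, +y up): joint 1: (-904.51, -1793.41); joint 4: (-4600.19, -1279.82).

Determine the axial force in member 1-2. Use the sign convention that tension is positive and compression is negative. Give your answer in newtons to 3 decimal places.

N=7 nodes, M=11 members, R=3 reactions → 2N=14, M+R=14
member 0 (0-1): L=5.0322, (cx,cy)=(0.2564,0.9666)
member 1 (0-2): L=2.6210, (cx,cy)=(1.0000,0.0000)
member 2 (1-2): L=5.0428, (cx,cy)=(0.2639,-0.9645)
member 3 (1-3): L=2.9149, (cx,cy)=(0.9987,0.0515)
member 4 (2-3): L=5.2571, (cx,cy)=(0.3005,0.9538)
member 5 (2-4): L=2.9300, (cx,cy)=(1.0000,0.0000)
member 6 (3-4): L=5.1926, (cx,cy)=(0.2600,-0.9656)
member 7 (3-5): L=2.6161, (cx,cy)=(0.9835,-0.1808)
member 8 (4-5): L=4.7028, (cx,cy)=(0.2601,0.9656)
member 9 (4-6): L=2.5490, (cx,cy)=(1.0000,0.0000)
member 10 (5-6): L=4.7306, (cx,cy)=(0.2803,-0.9599)
solve A·x = −loads:
  F[0-1] = -2538.5219 N (compression)
  F[0-2] = -4853.9465 N (compression)
  F[1-2] = +688.4084 N (tension)
  F[1-3] = +72.1539 N (tension)
  F[2-3] = -696.1839 N (compression)
  F[2-4] = -4463.0112 N (compression)
  F[3-4] = +746.8819 N (tension)
  F[3-5] = -336.9111 N (compression)
  F[4-5] = +578.5271 N (tension)
  F[4-6] = +180.9084 N (tension)
  F[5-6] = -645.4091 N (compression)
  Rx@0 = +5504.7000 N
  Ry@0 = +2453.6938 N
  Ry@6 = +619.5362 N

688.408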